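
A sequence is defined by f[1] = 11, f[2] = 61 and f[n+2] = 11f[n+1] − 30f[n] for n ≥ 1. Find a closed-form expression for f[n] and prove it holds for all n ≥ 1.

Claim: f[n] = 6^n + 5^n.

Base cases: f[1] = 11 and 6^1 + 5^1 = 11; f[2] = 61 and 6^2 + 5^2 = 61.
Assume f[j] = 6^j + 5^j for all 1 ≤ j ≤ k, where k ≥ 2.
Then f[k+1] = 11f[k] − 30f[k−1] = 11·(6^k + 5^k) − 30·(6^{k−1} + 5^{k−1}) = (11·6 − 30)6^{k−1} + (11·5 − 30)5^{k−1} = 36·6^{k−1} + 25·5^{k−1} = 6^{k+1} + 5^{k+1}.
By strong induction, f[n] = 6^n + 5^n for all n ≥ 1.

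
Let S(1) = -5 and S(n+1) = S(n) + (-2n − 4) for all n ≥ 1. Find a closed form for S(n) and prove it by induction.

Claim: S(n) = -n^2 − 3n − 1.

Base case: S(1) = -5, and -1^2 − 3·1 − 1 = -5.
Assume S(k) = -k^2 − 3k − 1.
Then S(k+1) = S(k) + (-2k − 4) = (-k^2 − 3k − 1) + (-2k − 4) = -k^2 − 5k − 5,
and -(k+1)^2 − 3·(k+1) − 1 = -k^2 − 5k − 5.
This completes the inductive step, so S(n) = -n^2 − 3n − 1 for all n ≥ 1.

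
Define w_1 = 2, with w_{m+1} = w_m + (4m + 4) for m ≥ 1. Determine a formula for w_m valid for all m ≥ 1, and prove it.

Claim: w_m = 2m^2 + 2m − 2.

Base case: w_1 = 2, and 2·1^2 + 2·1 − 2 = 2.
Assume w_r = 2r^2 + 2r − 2.
Then w_{r+1} = w_r + (4r + 4) = (2r^2 + 2r − 2) + (4r + 4) = 2r^2 + 6r + 2,
and 2·(r+1)^2 + 2·(r+1) − 2 = 2r^2 + 6r + 2.
Hence w_m = 2m^2 + 2m − 2 for every m ≥ 1, by induction.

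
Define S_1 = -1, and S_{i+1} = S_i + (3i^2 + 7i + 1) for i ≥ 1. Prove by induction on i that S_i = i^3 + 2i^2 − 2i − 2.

Base case: S_1 = -1, and 1^3 + 2·1^2 − 2·1 − 2 = -1.
Assume S_k = k^3 + 2k^2 − 2k − 2.
Then S_{k+1} = S_k + (3k^2 + 7k + 1) = (k^3 + 2k^2 − 2k − 2) + (3k^2 + 7k + 1) = k^3 + 5k^2 + 5k − 1,
and (k+1)^3 + 2·(k+1)^2 − 2·(k+1) − 2 = k^3 + 5k^2 + 5k − 1.
Hence S_i = i^3 + 2i^2 − 2i − 2 for every i ≥ 1, by induction.

S_i = i^3 + 2i^2 − 2i − 2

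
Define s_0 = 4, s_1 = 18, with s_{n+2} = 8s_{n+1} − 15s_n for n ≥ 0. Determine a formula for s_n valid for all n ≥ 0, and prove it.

Claim: s_n = 3·5^n + 3^n.

Base cases: s_0 = 4 and 3·5^0 + 3^0 = 4; s_1 = 18 and 3·5^1 + 3^1 = 18.
Assume s_j = 3·5^j + 3^j for all 0 ≤ j ≤ m, where m ≥ 1.
Then s_{m+1} = 8s_m − 15s_{m−1} = 8·(3·5^m + 3^m) − 15·(3·5^{m−1} + 3^{m−1}) = 3·(8·5 − 15)5^{m−1} + (8·3 − 15)3^{m−1} = 75·5^{m−1} + 9·3^{m−1} = 3·5^{m+1} + 3^{m+1}.
By strong induction, s_n = 3·5^n + 3^n for all n ≥ 0.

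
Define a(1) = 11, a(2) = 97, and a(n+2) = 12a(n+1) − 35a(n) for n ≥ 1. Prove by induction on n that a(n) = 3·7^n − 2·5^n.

Base cases: a(1) = 11 and 3·7^1 − 2·5^1 = 11; a(2) = 97 and 3·7^2 − 2·5^2 = 97.
Assume a(i) = 3·7^i − 2·5^i for all 1 ≤ i ≤ j, where j ≥ 2.
Then a(j+1) = 12a(j) − 35a(j−1) = 12·(3·7^j − 2·5^j) − 35·(3·7^{j−1} − 2·5^{j−1}) = 3·(12·7 − 35)7^{j−1} − 2·(12·5 − 35)5^{j−1} = 147·7^{j−1} − 50·5^{j−1} = 3·7^{j+1} − 2·5^{j+1}.
This completes the inductive step, so a(n) = 3·7^n − 2·5^n for all n ≥ 1.

a(n) = 3·7^n − 2·5^n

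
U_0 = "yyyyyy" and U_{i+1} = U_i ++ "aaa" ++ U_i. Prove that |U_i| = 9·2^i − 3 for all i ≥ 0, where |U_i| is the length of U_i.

Base case: |U_0| = 6, and 9·2^0 − 3 = 6.
Assume |U_k| = 9·2^k − 3.
Then |U_{k+1}| = |U_k| + 3 + |U_k| = 2|U_k| + 3 = 2(9·2^k − 3) + 3 = 9·2^{k+1} − 6 + 3 = 9·2^{k+1} − 3.
By induction, |U_i| = 9·2^i − 3 for all i ≥ 0.

|U_i| = 9·2^i − 3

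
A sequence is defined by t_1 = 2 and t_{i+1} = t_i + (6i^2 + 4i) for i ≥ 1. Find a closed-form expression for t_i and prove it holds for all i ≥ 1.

Claim: t_i = 2i^3 − i^2 − i + 2.

Base case: t_1 = 2, and 2·1^3 − 1^2 − 1 + 2 = 2.
Assume t_m = 2m^3 − m^2 − m + 2.
Then t_{m+1} = t_m + (6m^2 + 4m) = (2m^3 − m^2 − m + 2) + (6m^2 + 4m) = 2m^3 + 5m^2 + 3m + 2,
and 2·(m+1)^3 − (m+1)^2 − (m+1) + 2 = 2m^3 + 5m^2 + 3m + 2.
Hence t_i = 2i^3 − i^2 − i + 2 for every i ≥ 1, by induction.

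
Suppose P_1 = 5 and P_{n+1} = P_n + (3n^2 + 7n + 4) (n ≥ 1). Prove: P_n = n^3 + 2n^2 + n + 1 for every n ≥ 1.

Base case: P_1 = 5, and 1^3 + 2·1^2 + 1 + 1 = 5.
Assume P_m = m^3 + 2m^2 + m + 1.
Then P_{m+1} = P_m + (3m^2 + 7m + 4) = (m^3 + 2m^2 + m + 1) + (3m^2 + 7m + 4) = m^3 + 5m^2 + 8m + 5,
and (m+1)^3 + 2·(m+1)^2 + (m+1) + 1 = m^3 + 5m^2 + 8m + 5.
This completes the inductive step, so P_n = n^3 + 2n^2 + n + 1 for all n ≥ 1.

P_n = n^3 + 2n^2 + n + 1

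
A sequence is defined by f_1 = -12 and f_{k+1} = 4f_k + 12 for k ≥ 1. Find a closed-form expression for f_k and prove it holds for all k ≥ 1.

Claim: f_k = -2·4^k − 4.

Base case: f_1 = -12, and -2·4^1 − 4 = -8 − 4 = -12.
Assume f_j = -2·4^j − 4 for some j ≥ 1.
Then f_{j+1} = 4f_j + 12 = 4·(-2·4^j − 4) + 12 = -8·4^j − 16 + 12 = -2·4^{j+1} − 4.
By induction, f_k = -2·4^k − 4 for all k ≥ 1.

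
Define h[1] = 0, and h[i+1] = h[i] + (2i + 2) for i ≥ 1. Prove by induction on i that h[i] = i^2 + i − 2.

Base case: h[1] = 0, and 1^2 + 1 − 2 = 0.
Assume h[k] = k^2 + k − 2.
Then h[k+1] = h[k] + (2k + 2) = (k^2 + k − 2) + (2k + 2) = k^2 + 3k,
and (k+1)^2 + (k+1) − 2 = k^2 + 3k.
This completes the inductive step, so h[i] = i^2 + i − 2 for all i ≥ 1.

h[i] = i^2 + i − 2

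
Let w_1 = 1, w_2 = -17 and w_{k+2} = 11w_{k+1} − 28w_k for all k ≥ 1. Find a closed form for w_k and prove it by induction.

Claim: w_k = 2·4^k − 7^k.

Base cases: w_1 = 1 and 2·4^1 − 7^1 = 1; w_2 = -17 and 2·4^2 − 7^2 = -17.
Assume w_j = 2·4^j − 7^j for all 1 ≤ j ≤ r, where r ≥ 2.
Then w_{r+1} = 11w_r − 28w_{r−1} = 11·(2·4^r − 7^r) − 28·(2·4^{r−1} − 7^{r−1}) = 2·(11·4 − 28)4^{r−1} − (11·7 − 28)7^{r−1} = 32·4^{r−1} − 49·7^{r−1} = 2·4^{r+1} − 7^{r+1}.
By strong induction, w_k = 2·4^k − 7^k for all k ≥ 1.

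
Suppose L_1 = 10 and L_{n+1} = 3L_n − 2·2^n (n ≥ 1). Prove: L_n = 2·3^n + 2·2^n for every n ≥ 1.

Base case: L_1 = 10, and 2·3^1 + 2·2^1 = 6 + 4 = 10.
Assume L_j = 2·3^j + 2·2^j for some j ≥ 1.
Then L_{j+1} = 3L_j − 2·2^j = 3·(2·3^j + 2·2^j) − 2·2^j = 2·3^{j+1} + 6·2^j − 2·2^j = 2·3^{j+1} + 4·2^j = 2·3^{j+1} + 2·2^{j+1}.
This completes the inductive step, so L_n = 2·3^n + 2·2^n for all n ≥ 1.

L_n = 2·3^n + 2·2^n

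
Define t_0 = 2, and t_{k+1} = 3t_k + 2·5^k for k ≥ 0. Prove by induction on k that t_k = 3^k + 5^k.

Base case: t_0 = 2, and 3^0 + 5^0 = 1 + 1 = 2.
Assume t_m = 3^m + 5^m for some m ≥ 0.
Then t_{m+1} = 3t_m + 2·5^m = 3·(3^m + 5^m) + 2·5^m = 3^{m+1} + 3·5^m + 2·5^m = 3^{m+1} + 5·5^m = 3^{m+1} + 5^{m+1}.
So the formula holds for m+1, and by induction t_k = 3^k + 5^k for all k ≥ 0.

t_k = 3^k + 5^k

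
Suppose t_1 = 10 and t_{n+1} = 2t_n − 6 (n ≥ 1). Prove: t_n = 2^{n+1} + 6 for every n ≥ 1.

Base case: t_1 = 10, and 2^{1+1} + 6 = 4 + 6 = 10.
Assume t_j = 2^{j+1} + 6 for some j ≥ 1.
Then t_{j+1} = 2t_j − 6 = 2·(2^{j+1} + 6) − 6 = 2^{j+2} + 12 − 6 = 2^{j+2} + 6.
This completes the inductive step, so t_n = 2^{n+1} + 6 for all n ≥ 1.

t_n = 2^{n+1} + 6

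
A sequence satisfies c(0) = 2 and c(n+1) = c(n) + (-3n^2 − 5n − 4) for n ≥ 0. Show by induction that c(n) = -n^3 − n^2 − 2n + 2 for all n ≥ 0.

Base case: c(0) = 2, and -0^3 − 0^2 − 2·0 + 2 = 2.
Assume c(m) = -m^3 − m^2 − 2m + 2.
Then c(m+1) = c(m) + (-3m^2 − 5m − 4) = (-m^3 − m^2 − 2m + 2) + (-3m^2 − 5m − 4) = -m^3 − 4m^2 − 7m − 2,
and -(m+1)^3 − (m+1)^2 − 2·(m+1) + 2 = -m^3 − 4m^2 − 7m − 2.
Hence c(n) = -n^3 − n^2 − 2n + 2 for every n ≥ 0, by induction.

c(n) = -n^3 − n^2 − 2n + 2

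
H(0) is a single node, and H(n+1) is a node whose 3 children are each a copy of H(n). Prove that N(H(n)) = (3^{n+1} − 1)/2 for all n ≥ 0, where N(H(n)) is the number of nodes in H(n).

Base case: N(H(0)) = 1, and (3^{0+1} − 1)/2 = 1.
Assume N(H(k)) = (3^{k+1} − 1)/2.
Then N(H(k+1)) = 1 + 3N(H(k)) = 1 + 3·(3^{k+1} − 1)/2 = 1 + (3^{k+2} − 3)/2 = (2 + 3^{k+2} − 3)/2 = (3^{k+2} − 1)/2.
This completes the inductive step, so N(H(n)) = (3^{n+1} − 1)/2 for all n ≥ 0.

N(H(n)) = (3^{n+1} − 1)/2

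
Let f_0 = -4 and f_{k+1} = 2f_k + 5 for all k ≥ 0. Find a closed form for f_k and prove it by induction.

Claim: f_k = 2^k − 5.

Base case: f_0 = -4, and 2^0 − 5 = 1 − 5 = -4.
Assume f_m = 2^m − 5 for some m ≥ 0.
Then f_{m+1} = 2f_m + 5 = 2·(2^m − 5) + 5 = 2^{m+1} − 10 + 5 = 2^{m+1} − 5.
This completes the inductive step, so f_k = 2^k − 5 for all k ≥ 0.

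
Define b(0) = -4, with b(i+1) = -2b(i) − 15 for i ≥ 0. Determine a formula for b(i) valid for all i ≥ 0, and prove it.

Claim: b(i) = (-2)^i − 5.

Base case: b(0) = -4, and (-2)^0 − 5 = 1 − 5 = -4.
Assume b(k) = (-2)^k − 5 for some k ≥ 0.
Then b(k+1) = -2b(k) − 15 = -2·((-2)^k − 5) − 15 = -2·(-2)^k + 10 − 15 = (-2)^{k+1} − 5.
This completes the inductive step, so b(i) = (-2)^i − 5 for all i ≥ 0.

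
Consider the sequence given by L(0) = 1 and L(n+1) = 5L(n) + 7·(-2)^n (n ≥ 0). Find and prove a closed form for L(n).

Claim: L(n) = 2·5^n − (-2)^n.

Base case: L(0) = 1, and 2·5^0 − (-2)^0 = 2 − 1 = 1.
Assume L(r) = 2·5^r − (-2)^r for some r ≥ 0.
Then L(r+1) = 5L(r) + 7·(-2)^r = 5·(2·5^r − (-2)^r) + 7·(-2)^r = 2·5^{r+1} − 5·(-2)^r + 7·(-2)^r = 2·5^{r+1} + 2·(-2)^r = 2·5^{r+1} − (-2)^{r+1}.
By induction, L(n) = 2·5^n − (-2)^n for all n ≥ 0.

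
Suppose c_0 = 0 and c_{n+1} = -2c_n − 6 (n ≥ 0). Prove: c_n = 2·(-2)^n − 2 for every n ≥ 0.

Base case: c_0 = 0, and 2·(-2)^0 − 2 = 2 − 2 = 0.
Assume c_r = 2·(-2)^r − 2 for some r ≥ 0.
Then c_{r+1} = -2c_r − 6 = -2·(2·(-2)^r − 2) − 6 = -4·(-2)^r + 4 − 6 = 2·(-2)^{r+1} − 2.
Hence c_n = 2·(-2)^n − 2 for every n ≥ 0, by induction.

c_n = 2·(-2)^n − 2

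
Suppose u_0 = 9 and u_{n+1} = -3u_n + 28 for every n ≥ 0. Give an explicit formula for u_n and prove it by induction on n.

Claim: u_n = 2·(-3)^n + 7.

Base case: u_0 = 9, and 2·(-3)^0 + 7 = 2 + 7 = 9.
Assume u_k = 2·(-3)^k + 7 for some k ≥ 0.
Then u_{k+1} = -3u_k + 28 = -3·(2·(-3)^k + 7) + 28 = -6·(-3)^k − 21 + 28 = 2·(-3)^{k+1} + 7.
By induction, u_n = 2·(-3)^n + 7 for all n ≥ 0.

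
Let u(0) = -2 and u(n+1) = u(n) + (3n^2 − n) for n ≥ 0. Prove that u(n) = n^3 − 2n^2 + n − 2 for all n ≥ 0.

Base case: u(0) = -2, and 0^3 − 2·0^2 + 0 − 2 = -2.
Assume u(r) = r^3 − 2r^2 + r − 2.
Then u(r+1) = u(r) + (3r^2 − r) = (r^3 − 2r^2 + r − 2) + (3r^2 − r) = r^3 + r^2 − 2,
and (r+1)^3 − 2·(r+1)^2 + (r+1) − 2 = r^3 + r^2 − 2.
By induction, u(n) = n^3 − 2n^2 + n − 2 for all n ≥ 0.

u(n) = n^3 − 2n^2 + n − 2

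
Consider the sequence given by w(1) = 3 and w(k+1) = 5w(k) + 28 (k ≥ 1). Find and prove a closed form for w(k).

Claim: w(k) = 2·5^k − 7.

Base case: w(1) = 3, and 2·5^1 − 7 = 10 − 7 = 3.
Assume w(r) = 2·5^r − 7 for some r ≥ 1.
Then w(r+1) = 5w(r) + 28 = 5·(2·5^r − 7) + 28 = 10·5^r − 35 + 28 = 2·5^{r+1} − 7.
This completes the inductive step, so w(k) = 2·5^k − 7 for all k ≥ 1.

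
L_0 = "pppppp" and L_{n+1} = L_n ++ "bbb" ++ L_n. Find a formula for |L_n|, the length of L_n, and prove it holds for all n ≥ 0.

Claim: |L_n| = 9·2^n − 3.

Base case: |L_0| = 6, and 9·2^0 − 3 = 6.
Assume |L_j| = 9·2^j − 3.
Then |L_{j+1}| = |L_j| + 3 + |L_j| = 2|L_j| + 3 = 2(9·2^j − 3) + 3 = 9·2^{j+1} − 6 + 3 = 9·2^{j+1} − 3.
Hence |L_n| = 9·2^n − 3 for every n ≥ 0, by induction.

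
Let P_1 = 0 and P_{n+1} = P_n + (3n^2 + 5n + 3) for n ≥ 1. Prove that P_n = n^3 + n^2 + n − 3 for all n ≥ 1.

Base case: P_1 = 0, and 1^3 + 1^2 + 1 − 3 = 0.
Assume P_k = k^3 + k^2 + k − 3.
Then P_{k+1} = P_k + (3k^2 + 5k + 3) = (k^3 + k^2 + k − 3) + (3k^2 + 5k + 3) = k^3 + 4k^2 + 6k,
and (k+1)^3 + (k+1)^2 + (k+1) − 3 = k^3 + 4k^2 + 6k.
Hence P_n = n^3 + n^2 + n − 3 for every n ≥ 1, by induction.

P_n = n^3 + n^2 + n − 3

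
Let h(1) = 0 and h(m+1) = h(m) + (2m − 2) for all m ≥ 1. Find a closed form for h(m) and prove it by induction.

Claim: h(m) = m^2 − 3m + 2.

Base case: h(1) = 0, and 1^2 − 3·1 + 2 = 0.
Assume h(r) = r^2 − 3r + 2.
Then h(r+1) = h(r) + (2r − 2) = (r^2 − 3r + 2) + (2r − 2) = r^2 − r,
and (r+1)^2 − 3·(r+1) + 2 = r^2 − r.
Hence h(m) = m^2 − 3m + 2 for every m ≥ 1, by induction.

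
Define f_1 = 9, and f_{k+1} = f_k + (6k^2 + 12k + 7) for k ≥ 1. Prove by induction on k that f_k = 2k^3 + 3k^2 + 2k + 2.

Base case: f_1 = 9, and 2·1^3 + 3·1^2 + 2·1 + 2 = 9.
Assume f_j = 2j^3 + 3j^2 + 2j + 2.
Then f_{j+1} = f_j + (6j^2 + 12j + 7) = (2j^3 + 3j^2 + 2j + 2) + (6j^2 + 12j + 7) = 2j^3 + 9j^2 + 14j + 9,
and 2·(j+1)^3 + 3·(j+1)^2 + 2·(j+1) + 2 = 2j^3 + 9j^2 + 14j + 9.
This completes the inductive step, so f_k = 2k^3 + 3k^2 + 2k + 2 for all k ≥ 1.

f_k = 2k^3 + 3k^2 + 2k + 2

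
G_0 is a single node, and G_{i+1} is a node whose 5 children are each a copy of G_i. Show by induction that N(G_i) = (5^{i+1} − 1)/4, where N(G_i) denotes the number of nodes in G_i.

Base case: N(G_0) = 1, and (5^{0+1} − 1)/4 = 1.
Assume N(G_j) = (5^{j+1} − 1)/4.
Then N(G_{j+1}) = 1 + 5N(G_j) = 1 + 5·(5^{j+1} − 1)/4 = 1 + (5^{j+2} − 5)/4 = (4 + 5^{j+2} − 5)/4 = (5^{j+2} − 1)/4.
This completes the inductive step, so N(G_i) = (5^{i+1} − 1)/4 for all i ≥ 0.

N(G_i) = (5^{i+1} − 1)/4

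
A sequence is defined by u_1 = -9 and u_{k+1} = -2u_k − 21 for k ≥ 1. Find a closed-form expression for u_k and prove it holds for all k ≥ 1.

Claim: u_k = (-2)^k − 7.

Base case: u_1 = -9, and (-2)^1 − 7 = -2 − 7 = -9.
Assume u_j = (-2)^j − 7 for some j ≥ 1.
Then u_{j+1} = -2u_j − 21 = -2·((-2)^j − 7) − 21 = -2·(-2)^j + 14 − 21 = (-2)^{j+1} − 7.
By induction, u_k = (-2)^k − 7 for all k ≥ 1.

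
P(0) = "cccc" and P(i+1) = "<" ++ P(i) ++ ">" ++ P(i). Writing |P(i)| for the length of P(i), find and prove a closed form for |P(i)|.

Claim: |P(i)| = 6·2^i − 2.

Base case: |P(0)| = 4, and 6·2^0 − 2 = 4.
Assume |P(r)| = 6·2^r − 2.
Then |P(r+1)| = 1 + |P(r)| + 1 + |P(r)| = 2|P(r)| + 2 = 2(6·2^r − 2) + 2 = 6·2^{r+1} − 4 + 2 = 6·2^{r+1} − 2.
So the formula holds for r+1, and by induction |P(i)| = 6·2^i − 2 for all i ≥ 0.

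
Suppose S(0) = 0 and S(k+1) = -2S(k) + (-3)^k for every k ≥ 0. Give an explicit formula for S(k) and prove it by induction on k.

Claim: S(k) = (-2)^k − (-3)^k.

Base case: S(0) = 0, and (-2)^0 − (-3)^0 = 1 − 1 = 0.
Assume S(j) = (-2)^j − (-3)^j for some j ≥ 0.
Then S(j+1) = -2S(j) + (-3)^j = -2·((-2)^j − (-3)^j) + (-3)^j = (-2)^{j+1} + 2·(-3)^j + (-3)^j = (-2)^{j+1} + 3·(-3)^j = (-2)^{j+1} − (-3)^{j+1}.
Hence S(k) = (-2)^k − (-3)^k for every k ≥ 0, by induction.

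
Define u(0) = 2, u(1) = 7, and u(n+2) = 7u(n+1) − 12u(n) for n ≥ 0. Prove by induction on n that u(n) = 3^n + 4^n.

Base cases: u(0) = 2 and 3^0 + 4^0 = 2; u(1) = 7 and 3^1 + 4^1 = 7.
Assume u(j) = 3^j + 4^j for all 0 ≤ j ≤ m, where m ≥ 1.
Then u(m+1) = 7u(m) − 12u(m−1) = 7·(3^m + 4^m) − 12·(3^{m−1} + 4^{m−1}) = (7·3 − 12)3^{m−1} + (7·4 − 12)4^{m−1} = 9·3^{m−1} + 16·4^{m−1} = 3^{m+1} + 4^{m+1}.
Hence u(n) = 3^n + 4^n for every n ≥ 0, by strong induction.

u(n) = 3^n + 4^n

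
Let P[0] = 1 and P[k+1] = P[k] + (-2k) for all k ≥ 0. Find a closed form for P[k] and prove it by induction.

Claim: P[k] = -k^2 + k + 1.

Base case: P[0] = 1, and -0^2 + 0 + 1 = 1.
Assume P[m] = -m^2 + m + 1.
Then P[m+1] = P[m] + (-2m) = (-m^2 + m + 1) + (-2m) = -m^2 − m + 1,
and -(m+1)^2 + (m+1) + 1 = -m^2 − m + 1.
By induction, P[k] = -k^2 + k + 1 for all k ≥ 0.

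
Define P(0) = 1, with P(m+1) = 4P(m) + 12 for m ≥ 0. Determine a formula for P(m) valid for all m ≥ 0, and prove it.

Claim: P(m) = 5·4^m − 4.

Base case: P(0) = 1, and 5·4^0 − 4 = 5 − 4 = 1.
Assume P(k) = 5·4^k − 4 for some k ≥ 0.
Then P(k+1) = 4P(k) + 12 = 4·(5·4^k − 4) + 12 = 20·4^k − 16 + 12 = 5·4^{k+1} − 4.
This completes the inductive step, so P(m) = 5·4^m − 4 for all m ≥ 0.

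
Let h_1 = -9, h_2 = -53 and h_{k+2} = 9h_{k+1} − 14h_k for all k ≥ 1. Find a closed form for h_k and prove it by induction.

Claim: h_k = -2^k − 7^k.

Base cases: h_1 = -9 and -2^1 − 7^1 = -9; h_2 = -53 and -2^2 − 7^2 = -53.
Assume h_j = -2^j − 7^j for all 1 ≤ j ≤ r, where r ≥ 2.
Then h_{r+1} = 9h_r − 14h_{r−1} = 9·(-2^r − 7^r) − 14·(-2^{r−1} − 7^{r−1}) = -(9·2 − 14)2^{r−1} − (9·7 − 14)7^{r−1} = -4·2^{r−1} − 49·7^{r−1} = -2^{r+1} − 7^{r+1}.
Hence h_k = -2^k − 7^k for every k ≥ 1, by strong induction.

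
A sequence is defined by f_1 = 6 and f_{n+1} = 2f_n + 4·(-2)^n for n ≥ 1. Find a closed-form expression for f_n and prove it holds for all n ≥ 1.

Claim: f_n = 2·2^n − (-2)^n.

Base case: f_1 = 6, and 2·2^1 − (-2)^1 = 4 + 2 = 6.
Assume f_k = 2·2^k − (-2)^k for some k ≥ 1.
Then f_{k+1} = 2f_k + 4·(-2)^k = 2·(2·2^k − (-2)^k) + 4·(-2)^k = 2·2^{k+1} − 2·(-2)^k + 4·(-2)^k = 2·2^{k+1} + 2·(-2)^k = 2·2^{k+1} − (-2)^{k+1}.
So the formula holds for k+1, and by induction f_n = 2·2^n − (-2)^n for all n ≥ 1.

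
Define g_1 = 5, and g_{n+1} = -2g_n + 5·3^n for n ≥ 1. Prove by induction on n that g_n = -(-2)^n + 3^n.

Base case: g_1 = 5, and -(-2)^1 + 3^1 = 2 + 3 = 5.
Assume g_k = -(-2)^k + 3^k for some k ≥ 1.
Then g_{k+1} = -2g_k + 5·3^k = -2·(-(-2)^k + 3^k) + 5·3^k = -(-2)^{k+1} − 2·3^k + 5·3^k = -(-2)^{k+1} + 3·3^k = -(-2)^{k+1} + 3^{k+1}.
This completes the inductive step, so g_n = -(-2)^n + 3^n for all n ≥ 1.

g_n = -(-2)^n + 3^n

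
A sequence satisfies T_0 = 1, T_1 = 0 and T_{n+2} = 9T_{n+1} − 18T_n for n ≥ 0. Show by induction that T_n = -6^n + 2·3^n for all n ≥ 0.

Base cases: T_0 = 1 and -6^0 + 2·3^0 = 1; T_1 = 0 and -6^1 + 2·3^1 = 0.
Assume T_j = -6^j + 2·3^j for all 0 ≤ j ≤ r, where r ≥ 1.
Then T_{r+1} = 9T_r − 18T_{r−1} = 9·(-6^r + 2·3^r) − 18·(-6^{r−1} + 2·3^{r−1}) = -(9·6 − 18)6^{r−1} + 2·(9·3 − 18)3^{r−1} = -36·6^{r−1} + 18·3^{r−1} = -6^{r+1} + 2·3^{r+1}.
Hence T_n = -6^n + 2·3^n for every n ≥ 0, by strong induction.

T_n = -6^n + 2·3^n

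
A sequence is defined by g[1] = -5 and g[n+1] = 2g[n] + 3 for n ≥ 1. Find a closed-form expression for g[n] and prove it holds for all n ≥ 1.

Claim: g[n] = -2^n − 3.

Base case: g[1] = -5, and -2^1 − 3 = -2 − 3 = -5.
Assume g[r] = -2^r − 3 for some r ≥ 1.
Then g[r+1] = 2g[r] + 3 = 2·(-2^r − 3) + 3 = -2^{r+1} − 6 + 3 = -2^{r+1} − 3.
By induction, g[n] = -2^n − 3 for all n ≥ 1.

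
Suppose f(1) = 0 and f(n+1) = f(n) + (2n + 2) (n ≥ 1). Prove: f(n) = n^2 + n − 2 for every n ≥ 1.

Base case: f(1) = 0, and 1^2 + 1 − 2 = 0.
Assume f(j) = j^2 + j − 2.
Then f(j+1) = f(j) + (2j + 2) = (j^2 + j − 2) + (2j + 2) = j^2 + 3j,
and (j+1)^2 + (j+1) − 2 = j^2 + 3j.
Hence f(n) = n^2 + n − 2 for every n ≥ 1, by induction.

f(n) = n^2 + n − 2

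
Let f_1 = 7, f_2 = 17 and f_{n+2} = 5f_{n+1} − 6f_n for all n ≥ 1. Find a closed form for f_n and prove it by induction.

Claim: f_n = 3^n + 2·2^n.

Base cases: f_1 = 7 and 3^1 + 2·2^1 = 7; f_2 = 17 and 3^2 + 2·2^2 = 17.
Assume f_j = 3^j + 2·2^j for all 1 ≤ j ≤ m, where m ≥ 2.
Then f_{m+1} = 5f_m − 6f_{m−1} = 5·(3^m + 2·2^m) − 6·(3^{m−1} + 2·2^{m−1}) = (5·3 − 6)3^{m−1} + 2·(5·2 − 6)2^{m−1} = 9·3^{m−1} + 8·2^{m−1} = 3^{m+1} + 2·2^{m+1}.
This completes the inductive step, so f_n = 3^n + 2·2^n for all n ≥ 1.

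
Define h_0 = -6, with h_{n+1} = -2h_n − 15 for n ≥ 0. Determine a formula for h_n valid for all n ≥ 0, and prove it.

Claim: h_n = -(-2)^n − 5.

Base case: h_0 = -6, and -(-2)^0 − 5 = -1 − 5 = -6.
Assume h_r = -(-2)^r − 5 for some r ≥ 0.
Then h_{r+1} = -2h_r − 15 = -2·(-(-2)^r − 5) − 15 = 2·(-2)^r + 10 − 15 = -(-2)^{r+1} − 5.
So the formula holds for r+1, and by induction h_n = -(-2)^n − 5 for all n ≥ 0.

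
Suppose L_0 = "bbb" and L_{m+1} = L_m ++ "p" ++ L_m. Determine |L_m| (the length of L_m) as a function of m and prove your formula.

Claim: |L_m| = 2^{m+2} − 1.

Base case: |L_0| = 3, and 2^{0+2} − 1 = 3.
Assume |L_j| = 2^{j+2} − 1.
Then |L_{j+1}| = |L_j| + 1 + |L_j| = 2|L_j| + 1 = 2(2^{j+2} − 1) + 1 = 2^{j+3} − 2 + 1 = 2^{j+3} − 1.
This completes the inductive step, so |L_m| = 2^{m+2} − 1 for all m ≥ 0.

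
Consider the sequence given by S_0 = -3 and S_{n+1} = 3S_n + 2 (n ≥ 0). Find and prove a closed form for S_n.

Claim: S_n = -2·3^n − 1.

Base case: S_0 = -3, and -2·3^0 − 1 = -2 − 1 = -3.
Assume S_k = -2·3^k − 1 for some k ≥ 0.
Then S_{k+1} = 3S_k + 2 = 3·(-2·3^k − 1) + 2 = -6·3^k − 3 + 2 = -2·3^{k+1} − 1.
This completes the inductive step, so S_n = -2·3^n − 1 for all n ≥ 0.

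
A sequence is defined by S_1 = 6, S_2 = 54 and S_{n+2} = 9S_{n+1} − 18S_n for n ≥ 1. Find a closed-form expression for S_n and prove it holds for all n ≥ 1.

Claim: S_n = 2·6^n − 2·3^n.

Base cases: S_1 = 6 and 2·6^1 − 2·3^1 = 6; S_2 = 54 and 2·6^2 − 2·3^2 = 54.
Assume S_j = 2·6^j − 2·3^j for all 1 ≤ j ≤ k, where k ≥ 2.
Then S_{k+1} = 9S_k − 18S_{k−1} = 9·(2·6^k − 2·3^k) − 18·(2·6^{k−1} − 2·3^{k−1}) = 2·(9·6 − 18)6^{k−1} − 2·(9·3 − 18)3^{k−1} = 72·6^{k−1} − 18·3^{k−1} = 2·6^{k+1} − 2·3^{k+1}.
This completes the inductive step, so S_n = 2·6^n − 2·3^n for all n ≥ 1.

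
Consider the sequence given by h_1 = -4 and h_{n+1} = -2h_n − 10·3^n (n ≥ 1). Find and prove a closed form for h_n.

Claim: h_n = -(-2)^n − 2·3^n.

Base case: h_1 = -4, and -(-2)^1 − 2·3^1 = 2 − 6 = -4.
Assume h_k = -(-2)^k − 2·3^k for some k ≥ 1.
Then h_{k+1} = -2h_k − 10·3^k = -2·(-(-2)^k − 2·3^k) − 10·3^k = -(-2)^{k+1} + 4·3^k − 10·3^k = -(-2)^{k+1} − 6·3^k = -(-2)^{k+1} − 2·3^{k+1}.
By induction, h_n = -(-2)^n − 2·3^n for all n ≥ 1.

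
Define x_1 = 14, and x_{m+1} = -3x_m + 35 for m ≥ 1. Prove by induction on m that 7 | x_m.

Base case: x_1 = 14 = 7·2, so 7 | x_1.
Assume 7 | x_r, so x_r = 7t for some integer t.
Then x_{r+1} = -3x_r + 35 = -3·(7t) + 35 = 7(-3t + 5), so 7 | x_{r+1}.
By induction, 7 | x_m for all m ≥ 1.

7 | x_m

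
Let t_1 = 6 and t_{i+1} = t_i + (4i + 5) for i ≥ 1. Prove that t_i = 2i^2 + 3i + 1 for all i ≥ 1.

Base case: t_1 = 6, and 2·1^2 + 3·1 + 1 = 6.
Assume t_j = 2j^2 + 3j + 1.
Then t_{j+1} = t_j + (4j + 5) = (2j^2 + 3j + 1) + (4j + 5) = 2j^2 + 7j + 6,
and 2·(j+1)^2 + 3·(j+1) + 1 = 2j^2 + 7j + 6.
This completes the inductive step, so t_i = 2i^2 + 3i + 1 for all i ≥ 1.

t_i = 2i^2 + 3i + 1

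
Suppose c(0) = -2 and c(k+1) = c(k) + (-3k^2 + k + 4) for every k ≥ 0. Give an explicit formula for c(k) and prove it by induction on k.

Claim: c(k) = -k^3 + 2k^2 + 3k − 2.

Base case: c(0) = -2, and -0^3 + 2·0^2 + 3·0 − 2 = -2.
Assume c(r) = -r^3 + 2r^2 + 3r − 2.
Then c(r+1) = c(r) + (-3r^2 + r + 4) = (-r^3 + 2r^2 + 3r − 2) + (-3r^2 + r + 4) = -r^3 − r^2 + 4r + 2,
and -(r+1)^3 + 2·(r+1)^2 + 3·(r+1) − 2 = -r^3 − r^2 + 4r + 2.
Hence c(k) = -k^3 + 2k^2 + 3k − 2 for every k ≥ 0, by induction.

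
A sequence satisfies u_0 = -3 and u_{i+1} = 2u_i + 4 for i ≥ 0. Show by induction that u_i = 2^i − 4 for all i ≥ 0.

Base case: u_0 = -3, and 2^0 − 4 = 1 − 4 = -3.
Assume u_j = 2^j − 4 for some j ≥ 0.
Then u_{j+1} = 2u_j + 4 = 2·(2^j − 4) + 4 = 2^{j+1} − 8 + 4 = 2^{j+1} − 4.
By induction, u_i = 2^i − 4 for all i ≥ 0.

u_i = 2^i − 4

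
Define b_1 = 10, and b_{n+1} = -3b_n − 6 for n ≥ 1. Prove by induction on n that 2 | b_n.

Base case: b_1 = 10 = 2·5, so 2 | b_1.
Assume 2 | b_k, so b_k = 2t for some integer t.
Then b_{k+1} = -3b_k − 6 = -3·(2t) − 6 = 2(-3t − 3), so 2 | b_{k+1}.
So the property holds for k+1, and by induction 2 | b_n for all n ≥ 1.

2 | b_n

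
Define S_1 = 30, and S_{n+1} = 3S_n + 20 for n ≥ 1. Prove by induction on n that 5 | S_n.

Base case: S_1 = 30 = 5·6, so 5 | S_1.
Assume 5 | S_j, so S_j = 5t for some integer t.
Then S_{j+1} = 3S_j + 20 = 3·(5t) + 20 = 5(3t + 4), so 5 | S_{j+1}.
So the property holds for j+1, and by induction 5 | S_n for all n ≥ 1.

5 | S_n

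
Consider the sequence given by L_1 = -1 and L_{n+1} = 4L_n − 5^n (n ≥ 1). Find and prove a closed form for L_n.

Claim: L_n = 4^n − 5^n.

Base case: L_1 = -1, and 4^1 − 5^1 = 4 − 5 = -1.
Assume L_k = 4^k − 5^k for some k ≥ 1.
Then L_{k+1} = 4L_k − 5^k = 4·(4^k − 5^k) − 5^k = 4^{k+1} − 4·5^k − 5^k = 4^{k+1} − 5·5^k = 4^{k+1} − 5^{k+1}.
By induction, L_n = 4^n − 5^n for all n ≥ 1.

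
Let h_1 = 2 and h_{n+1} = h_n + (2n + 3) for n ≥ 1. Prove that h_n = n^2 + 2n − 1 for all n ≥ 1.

Base case: h_1 = 2, and 1^2 + 2·1 − 1 = 2.
Assume h_m = m^2 + 2m − 1.
Then h_{m+1} = h_m + (2m + 3) = (m^2 + 2m − 1) + (2m + 3) = m^2 + 4m + 2,
and (m+1)^2 + 2·(m+1) − 1 = m^2 + 4m + 2.
This completes the inductive step, so h_n = n^2 + 2n − 1 for all n ≥ 1.

h_n = n^2 + 2n − 1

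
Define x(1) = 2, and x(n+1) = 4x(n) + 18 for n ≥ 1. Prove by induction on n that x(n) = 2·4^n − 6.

Base case: x(1) = 2, and 2·4^1 − 6 = 8 − 6 = 2.
Assume x(r) = 2·4^r − 6 for some r ≥ 1.
Then x(r+1) = 4x(r) + 18 = 4·(2·4^r − 6) + 18 = 8·4^r − 24 + 18 = 2·4^{r+1} − 6.
This completes the inductive step, so x(n) = 2·4^n − 6 for all n ≥ 1.

x(n) = 2·4^n − 6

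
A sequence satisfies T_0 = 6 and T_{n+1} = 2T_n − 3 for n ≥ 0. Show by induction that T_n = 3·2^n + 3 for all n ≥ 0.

Base case: T_0 = 6, and 3·2^0 + 3 = 3 + 3 = 6.
Assume T_j = 3·2^j + 3 for some j ≥ 0.
Then T_{j+1} = 2T_j − 3 = 2·(3·2^j + 3) − 3 = 6·2^j + 6 − 3 = 3·2^{j+1} + 3.
This completes the inductive step, so T_n = 3·2^n + 3 for all n ≥ 0.

T_n = 3·2^n + 3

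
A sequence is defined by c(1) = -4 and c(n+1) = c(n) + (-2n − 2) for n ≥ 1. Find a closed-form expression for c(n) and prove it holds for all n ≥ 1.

Claim: c(n) = -n^2 − n − 2.

Base case: c(1) = -4, and -1^2 − 1 − 2 = -4.
Assume c(m) = -m^2 − m − 2.
Then c(m+1) = c(m) + (-2m − 2) = (-m^2 − m − 2) + (-2m − 2) = -m^2 − 3m − 4,
and -(m+1)^2 − (m+1) − 2 = -m^2 − 3m − 4.
By induction, c(n) = -n^2 − n − 2 for all n ≥ 1.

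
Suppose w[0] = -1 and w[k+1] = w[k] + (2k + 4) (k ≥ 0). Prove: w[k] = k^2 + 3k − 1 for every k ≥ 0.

Base case: w[0] = -1, and 0^2 + 3·0 − 1 = -1.
Assume w[r] = r^2 + 3r − 1.
Then w[r+1] = w[r] + (2r + 4) = (r^2 + 3r − 1) + (2r + 4) = r^2 + 5r + 3,
and (r+1)^2 + 3·(r+1) − 1 = r^2 + 5r + 3.
This completes the inductive step, so w[k] = k^2 + 3k − 1 for all k ≥ 0.

w[k] = k^2 + 3k − 1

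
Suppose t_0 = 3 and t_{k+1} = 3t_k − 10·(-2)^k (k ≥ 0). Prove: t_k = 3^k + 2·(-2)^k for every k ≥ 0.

Base case: t_0 = 3, and 3^0 + 2·(-2)^0 = 1 + 2 = 3.
Assume t_r = 3^r + 2·(-2)^r for some r ≥ 0.
Then t_{r+1} = 3t_r − 10·(-2)^r = 3·(3^r + 2·(-2)^r) − 10·(-2)^r = 3^{r+1} + 6·(-2)^r − 10·(-2)^r = 3^{r+1} − 4·(-2)^r = 3^{r+1} + 2·(-2)^{r+1}.
So the formula holds for r+1, and by induction t_k = 3^k + 2·(-2)^k for all k ≥ 0.

t_k = 3^k + 2·(-2)^k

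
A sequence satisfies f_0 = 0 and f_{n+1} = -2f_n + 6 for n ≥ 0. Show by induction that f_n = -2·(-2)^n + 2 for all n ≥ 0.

Base case: f_0 = 0, and -2·(-2)^0 + 2 = -2 + 2 = 0.
Assume f_j = -2·(-2)^j + 2 for some j ≥ 0.
Then f_{j+1} = -2f_j + 6 = -2·(-2·(-2)^j + 2) + 6 = 4·(-2)^j − 4 + 6 = -2·(-2)^{j+1} + 2.
This completes the inductive step, so f_n = -2·(-2)^n + 2 for all n ≥ 0.

f_n = -2·(-2)^n + 2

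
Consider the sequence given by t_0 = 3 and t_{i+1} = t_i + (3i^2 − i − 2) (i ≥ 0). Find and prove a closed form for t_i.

Claim: t_i = i^3 − 2i^2 − i + 3.

Base case: t_0 = 3, and 0^3 − 2·0^2 − 0 + 3 = 3.
Assume t_r = r^3 − 2r^2 − r + 3.
Then t_{r+1} = t_r + (3r^2 − r − 2) = (r^3 − 2r^2 − r + 3) + (3r^2 − r − 2) = r^3 + r^2 − 2r + 1,
and (r+1)^3 − 2·(r+1)^2 − (r+1) + 3 = r^3 + r^2 − 2r + 1.
By induction, t_i = i^3 − 2i^2 − i + 3 for all i ≥ 0.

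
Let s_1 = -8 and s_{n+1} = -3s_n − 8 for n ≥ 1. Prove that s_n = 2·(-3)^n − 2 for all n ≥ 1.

Base case: s_1 = -8, and 2·(-3)^1 − 2 = -6 − 2 = -8.
Assume s_r = 2·(-3)^r − 2 for some r ≥ 1.
Then s_{r+1} = -3s_r − 8 = -3·(2·(-3)^r − 2) − 8 = -6·(-3)^r + 6 − 8 = 2·(-3)^{r+1} − 2.
Hence s_n = 2·(-3)^n − 2 for every n ≥ 1, by induction.

s_n = 2·(-3)^n − 2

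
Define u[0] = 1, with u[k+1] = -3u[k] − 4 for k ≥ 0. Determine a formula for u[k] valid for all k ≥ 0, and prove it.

Claim: u[k] = 2·(-3)^k − 1.

Base case: u[0] = 1, and 2·(-3)^0 − 1 = 2 − 1 = 1.
Assume u[r] = 2·(-3)^r − 1 for some r ≥ 0.
Then u[r+1] = -3u[r] − 4 = -3·(2·(-3)^r − 1) − 4 = -6·(-3)^r + 3 − 4 = 2·(-3)^{r+1} − 1.
So the formula holds for r+1, and by induction u[k] = 2·(-3)^k − 1 for all k ≥ 0.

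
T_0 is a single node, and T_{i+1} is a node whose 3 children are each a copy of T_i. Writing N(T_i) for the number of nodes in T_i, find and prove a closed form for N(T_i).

Claim: N(T_i) = (3^{i+1} − 1)/2.

Base case: N(T_0) = 1, and (3^{0+1} − 1)/2 = 1.
Assume N(T_m) = (3^{m+1} − 1)/2.
Then N(T_{m+1}) = 1 + 3N(T_m) = 1 + 3·(3^{m+1} − 1)/2 = 1 + (3^{m+2} − 3)/2 = (2 + 3^{m+2} − 3)/2 = (3^{m+2} − 1)/2.
This completes the inductive step, so N(T_i) = (3^{i+1} − 1)/2 for all i ≥ 0.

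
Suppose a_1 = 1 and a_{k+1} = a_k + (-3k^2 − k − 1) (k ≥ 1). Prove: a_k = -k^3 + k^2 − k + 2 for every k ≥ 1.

Base case: a_1 = 1, and -1^3 + 1^2 − 1 + 2 = 1.
Assume a_j = -j^3 + j^2 − j + 2.
Then a_{j+1} = a_j + (-3j^2 − j − 1) = (-j^3 + j^2 − j + 2) + (-3j^2 − j − 1) = -j^3 − 2j^2 − 2j + 1,
and -(j+1)^3 + (j+1)^2 − (j+1) + 2 = -j^3 − 2j^2 − 2j + 1.
This completes the inductive step, so a_k = -k^3 + k^2 − k + 2 for all k ≥ 1.

a_k = -k^3 + k^2 − k + 2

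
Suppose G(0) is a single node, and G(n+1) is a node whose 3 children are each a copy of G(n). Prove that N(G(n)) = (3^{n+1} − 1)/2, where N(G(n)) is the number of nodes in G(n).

Base case: N(G(0)) = 1, and (3^{0+1} − 1)/2 = 1.
Assume N(G(j)) = (3^{j+1} − 1)/2.
Then N(G(j+1)) = 1 + 3N(G(j)) = 1 + 3·(3^{j+1} − 1)/2 = 1 + (3^{j+2} − 3)/2 = (2 + 3^{j+2} − 3)/2 = (3^{j+2} − 1)/2.
Hence N(G(n)) = (3^{n+1} − 1)/2 for every n ≥ 0, by induction.

N(G(n)) = (3^{n+1} − 1)/2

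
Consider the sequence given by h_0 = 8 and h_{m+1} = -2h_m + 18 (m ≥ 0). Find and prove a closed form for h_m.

Claim: h_m = 2·(-2)^m + 6.

Base case: h_0 = 8, and 2·(-2)^0 + 6 = 2 + 6 = 8.
Assume h_k = 2·(-2)^k + 6 for some k ≥ 0.
Then h_{k+1} = -2h_k + 18 = -2·(2·(-2)^k + 6) + 18 = -4·(-2)^k − 12 + 18 = 2·(-2)^{k+1} + 6.
So the formula holds for k+1, and by induction h_m = 2·(-2)^m + 6 for all m ≥ 0.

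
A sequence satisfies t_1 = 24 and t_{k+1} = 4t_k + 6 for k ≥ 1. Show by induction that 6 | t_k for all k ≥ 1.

Base case: t_1 = 24 = 6·4, so 6 | t_1.
Assume 6 | t_j, so t_j = 6s for some integer s.
Then t_{j+1} = 4t_j + 6 = 4·(6s) + 6 = 6(4s + 1), so 6 | t_{j+1}.
This completes the inductive step, so 6 | t_k for all k ≥ 1.

6 | t_k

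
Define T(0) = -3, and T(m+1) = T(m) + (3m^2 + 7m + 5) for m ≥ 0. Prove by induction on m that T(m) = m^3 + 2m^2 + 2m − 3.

Base case: T(0) = -3, and 0^3 + 2·0^2 + 2·0 − 3 = -3.
Assume T(r) = r^3 + 2r^2 + 2r − 3.
Then T(r+1) = T(r) + (3r^2 + 7r + 5) = (r^3 + 2r^2 + 2r − 3) + (3r^2 + 7r + 5) = r^3 + 5r^2 + 9r + 2,
and (r+1)^3 + 2·(r+1)^2 + 2·(r+1) − 3 = r^3 + 5r^2 + 9r + 2.
By induction, T(m) = m^3 + 2m^2 + 2m − 3 for all m ≥ 0.

T(m) = m^3 + 2m^2 + 2m − 3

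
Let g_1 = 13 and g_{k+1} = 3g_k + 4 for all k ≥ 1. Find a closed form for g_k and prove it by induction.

Claim: g_k = 5·3^k − 2.

Base case: g_1 = 13, and 5·3^1 − 2 = 15 − 2 = 13.
Assume g_j = 5·3^j − 2 for some j ≥ 1.
Then g_{j+1} = 3g_j + 4 = 3·(5·3^j − 2) + 4 = 15·3^j − 6 + 4 = 5·3^{j+1} − 2.
So the formula holds for j+1, and by induction g_k = 5·3^k − 2 for all k ≥ 1.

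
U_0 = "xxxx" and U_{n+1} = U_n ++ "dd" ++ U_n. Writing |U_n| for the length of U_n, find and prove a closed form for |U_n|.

Claim: |U_n| = 6·2^n − 2.

Base case: |U_0| = 4, and 6·2^0 − 2 = 4.
Assume |U_r| = 6·2^r − 2.
Then |U_{r+1}| = |U_r| + 2 + |U_r| = 2|U_r| + 2 = 2(6·2^r − 2) + 2 = 6·2^{r+1} − 4 + 2 = 6·2^{r+1} − 2.
This completes the inductive step, so |U_n| = 6·2^n − 2 for all n ≥ 0.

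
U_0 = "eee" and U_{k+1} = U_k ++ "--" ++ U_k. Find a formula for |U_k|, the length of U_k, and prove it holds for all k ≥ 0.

Claim: |U_k| = 5·2^k − 2.

Base case: |U_0| = 3, and 5·2^0 − 2 = 3.
Assume |U_r| = 5·2^r − 2.
Then |U_{r+1}| = |U_r| + 2 + |U_r| = 2|U_r| + 2 = 2(5·2^r − 2) + 2 = 5·2^{r+1} − 4 + 2 = 5·2^{r+1} − 2.
By induction, |U_k| = 5·2^k − 2 for all k ≥ 0.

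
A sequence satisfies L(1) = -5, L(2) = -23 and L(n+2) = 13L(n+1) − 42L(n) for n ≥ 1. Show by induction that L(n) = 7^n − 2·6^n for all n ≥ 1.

Base cases: L(1) = -5 and 7^1 − 2·6^1 = -5; L(2) = -23 and 7^2 − 2·6^2 = -23.
Assume L(j) = 7^j − 2·6^j for all 1 ≤ j ≤ m, where m ≥ 2.
Then L(m+1) = 13L(m) − 42L(m−1) = 13·(7^m − 2·6^m) − 42·(7^{m−1} − 2·6^{m−1}) = (13·7 − 42)7^{m−1} − 2·(13·6 − 42)6^{m−1} = 49·7^{m−1} − 72·6^{m−1} = 7^{m+1} − 2·6^{m+1}.
This completes the inductive step, so L(n) = 7^n − 2·6^n for all n ≥ 1.

L(n) = 7^n − 2·6^n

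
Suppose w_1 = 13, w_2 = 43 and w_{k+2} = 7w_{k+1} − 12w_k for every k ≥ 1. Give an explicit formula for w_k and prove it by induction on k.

Claim: w_k = 3·3^k + 4^k.

Base cases: w_1 = 13 and 3·3^1 + 4^1 = 13; w_2 = 43 and 3·3^2 + 4^2 = 43.
Assume w_j = 3·3^j + 4^j for all 1 ≤ j ≤ m, where m ≥ 2.
Then w_{m+1} = 7w_m − 12w_{m−1} = 7·(3·3^m + 4^m) − 12·(3·3^{m−1} + 4^{m−1}) = 3·(7·3 − 12)3^{m−1} + (7·4 − 12)4^{m−1} = 27·3^{m−1} + 16·4^{m−1} = 3·3^{m+1} + 4^{m+1}.
By strong induction, w_k = 3·3^k + 4^k for all k ≥ 1.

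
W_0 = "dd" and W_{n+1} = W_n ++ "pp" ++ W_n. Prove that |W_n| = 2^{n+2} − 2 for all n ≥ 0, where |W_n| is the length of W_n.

Base case: |W_0| = 2, and 2^{0+2} − 2 = 2.
Assume |W_r| = 2^{r+2} − 2.
Then |W_{r+1}| = |W_r| + 2 + |W_r| = 2|W_r| + 2 = 2(2^{r+2} − 2) + 2 = 2^{r+3} − 4 + 2 = 2^{r+3} − 2.
By induction, |W_n| = 2^{n+2} − 2 for all n ≥ 0.

|W_n| = 2^{n+2} − 2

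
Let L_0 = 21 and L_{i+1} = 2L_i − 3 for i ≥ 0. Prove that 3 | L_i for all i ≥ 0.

Base case: L_0 = 21 = 3·7, so 3 | L_0.
Assume 3 | L_m, so L_m = 3t for some integer t.
Then L_{m+1} = 2L_m − 3 = 2·(3t) − 3 = 3(2t − 1), so 3 | L_{m+1}.
Hence 3 | L_i for every i ≥ 0, by induction.

3 | L_i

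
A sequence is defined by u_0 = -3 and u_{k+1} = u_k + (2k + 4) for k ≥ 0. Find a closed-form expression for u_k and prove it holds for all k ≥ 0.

Claim: u_k = k^2 + 3k − 3.

Base case: u_0 = -3, and 0^2 + 3·0 − 3 = -3.
Assume u_r = r^2 + 3r − 3.
Then u_{r+1} = u_r + (2r + 4) = (r^2 + 3r − 3) + (2r + 4) = r^2 + 5r + 1,
and (r+1)^2 + 3·(r+1) − 3 = r^2 + 5r + 1.
This completes the inductive step, so u_k = k^2 + 3k − 3 for all k ≥ 0.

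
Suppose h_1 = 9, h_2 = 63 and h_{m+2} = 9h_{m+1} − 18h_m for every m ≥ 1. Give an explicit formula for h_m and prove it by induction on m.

Claim: h_m = 2·6^m − 3^m.

Base cases: h_1 = 9 and 2·6^1 − 3^1 = 9; h_2 = 63 and 2·6^2 − 3^2 = 63.
Assume h_i = 2·6^i − 3^i for all 1 ≤ i ≤ j, where j ≥ 2.
Then h_{j+1} = 9h_j − 18h_{j−1} = 9·(2·6^j − 3^j) − 18·(2·6^{j−1} − 3^{j−1}) = 2·(9·6 − 18)6^{j−1} − (9·3 − 18)3^{j−1} = 72·6^{j−1} − 9·3^{j−1} = 2·6^{j+1} − 3^{j+1}.
By strong induction, h_m = 2·6^m − 3^m for all m ≥ 1.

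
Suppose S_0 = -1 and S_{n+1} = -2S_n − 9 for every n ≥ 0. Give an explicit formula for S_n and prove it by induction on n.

Claim: S_n = 2·(-2)^n − 3.

Base case: S_0 = -1, and 2·(-2)^0 − 3 = 2 − 3 = -1.
Assume S_j = 2·(-2)^j − 3 for some j ≥ 0.
Then S_{j+1} = -2S_j − 9 = -2·(2·(-2)^j − 3) − 9 = -4·(-2)^j + 6 − 9 = 2·(-2)^{j+1} − 3.
By induction, S_n = 2·(-2)^n − 3 for all n ≥ 0.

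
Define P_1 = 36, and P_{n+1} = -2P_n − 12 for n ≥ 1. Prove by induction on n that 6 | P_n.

Base case: P_1 = 36 = 6·6, so 6 | P_1.
Assume 6 | P_j, so P_j = 6t for some integer t.
Then P_{j+1} = -2P_j − 12 = -2·(6t) − 12 = 6(-2t − 2), so 6 | P_{j+1}.
Hence 6 | P_n for every n ≥ 1, by induction.

6 | P_n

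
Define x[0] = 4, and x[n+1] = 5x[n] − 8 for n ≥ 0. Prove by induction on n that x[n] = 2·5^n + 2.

Base case: x[0] = 4, and 2·5^0 + 2 = 2 + 2 = 4.
Assume x[m] = 2·5^m + 2 for some m ≥ 0.
Then x[m+1] = 5x[m] − 8 = 5·(2·5^m + 2) − 8 = 10·5^m + 10 − 8 = 2·5^{m+1} + 2.
So the formula holds for m+1, and by induction x[n] = 2·5^n + 2 for all n ≥ 0.

x[n] = 2·5^n + 2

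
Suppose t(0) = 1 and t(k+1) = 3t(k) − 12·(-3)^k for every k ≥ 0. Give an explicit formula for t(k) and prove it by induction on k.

Claim: t(k) = -3^k + 2·(-3)^k.

Base case: t(0) = 1, and -3^0 + 2·(-3)^0 = -1 + 2 = 1.
Assume t(m) = -3^m + 2·(-3)^m for some m ≥ 0.
Then t(m+1) = 3t(m) − 12·(-3)^m = 3·(-3^m + 2·(-3)^m) − 12·(-3)^m = -3^{m+1} + 6·(-3)^m − 12·(-3)^m = -3^{m+1} − 6·(-3)^m = -3^{m+1} + 2·(-3)^{m+1}.
This completes the inductive step, so t(k) = -3^k + 2·(-3)^k for all k ≥ 0.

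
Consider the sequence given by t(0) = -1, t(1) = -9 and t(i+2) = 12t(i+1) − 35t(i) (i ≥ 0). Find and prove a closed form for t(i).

Claim: t(i) = 5^i − 2·7^i.

Base cases: t(0) = -1 and 5^0 − 2·7^0 = -1; t(1) = -9 and 5^1 − 2·7^1 = -9.
Assume t(j) = 5^j − 2·7^j for all 0 ≤ j ≤ r, where r ≥ 1.
Then t(r+1) = 12t(r) − 35t(r−1) = 12·(5^r − 2·7^r) − 35·(5^{r−1} − 2·7^{r−1}) = (12·5 − 35)5^{r−1} − 2·(12·7 − 35)7^{r−1} = 25·5^{r−1} − 98·7^{r−1} = 5^{r+1} − 2·7^{r+1}.
Hence t(i) = 5^i − 2·7^i for every i ≥ 0, by strong induction.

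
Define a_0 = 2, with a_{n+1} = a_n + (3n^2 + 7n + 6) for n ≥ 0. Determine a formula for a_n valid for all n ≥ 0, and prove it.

Claim: a_n = n^3 + 2n^2 + 3n + 2.

Base case: a_0 = 2, and 0^3 + 2·0^2 + 3·0 + 2 = 2.
Assume a_k = k^3 + 2k^2 + 3k + 2.
Then a_{k+1} = a_k + (3k^2 + 7k + 6) = (k^3 + 2k^2 + 3k + 2) + (3k^2 + 7k + 6) = k^3 + 5k^2 + 10k + 8,
and (k+1)^3 + 2·(k+1)^2 + 3·(k+1) + 2 = k^3 + 5k^2 + 10k + 8.
Hence a_n = n^3 + 2n^2 + 3n + 2 for every n ≥ 0, by induction.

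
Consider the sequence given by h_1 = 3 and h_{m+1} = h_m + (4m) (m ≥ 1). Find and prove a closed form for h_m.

Claim: h_m = 2m^2 − 2m + 3.

Base case: h_1 = 3, and 2·1^2 − 2·1 + 3 = 3.
Assume h_j = 2j^2 − 2j + 3.
Then h_{j+1} = h_j + (4j) = (2j^2 − 2j + 3) + (4j) = 2j^2 + 2j + 3,
and 2·(j+1)^2 − 2·(j+1) + 3 = 2j^2 + 2j + 3.
By induction, h_m = 2m^2 − 2m + 3 for all m ≥ 1.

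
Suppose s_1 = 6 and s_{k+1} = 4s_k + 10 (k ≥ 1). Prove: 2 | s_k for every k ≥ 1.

Base case: s_1 = 6 = 2·3, so 2 | s_1.
Assume 2 | s_r, so s_r = 2t for some integer t.
Then s_{r+1} = 4s_r + 10 = 4·(2t) + 10 = 2(4t + 5), so 2 | s_{r+1}.
This completes the inductive step, so 2 | s_k for all k ≥ 1.

2 | s_k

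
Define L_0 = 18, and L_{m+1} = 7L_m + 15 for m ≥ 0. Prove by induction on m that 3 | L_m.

Base case: L_0 = 18 = 3·6, so 3 | L_0.
Assume 3 | L_k, so L_k = 3t for some integer t.
Then L_{k+1} = 7L_k + 15 = 7·(3t) + 15 = 3(7t + 5), so 3 | L_{k+1}.
By induction, 3 | L_m for all m ≥ 0.

3 | L_m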